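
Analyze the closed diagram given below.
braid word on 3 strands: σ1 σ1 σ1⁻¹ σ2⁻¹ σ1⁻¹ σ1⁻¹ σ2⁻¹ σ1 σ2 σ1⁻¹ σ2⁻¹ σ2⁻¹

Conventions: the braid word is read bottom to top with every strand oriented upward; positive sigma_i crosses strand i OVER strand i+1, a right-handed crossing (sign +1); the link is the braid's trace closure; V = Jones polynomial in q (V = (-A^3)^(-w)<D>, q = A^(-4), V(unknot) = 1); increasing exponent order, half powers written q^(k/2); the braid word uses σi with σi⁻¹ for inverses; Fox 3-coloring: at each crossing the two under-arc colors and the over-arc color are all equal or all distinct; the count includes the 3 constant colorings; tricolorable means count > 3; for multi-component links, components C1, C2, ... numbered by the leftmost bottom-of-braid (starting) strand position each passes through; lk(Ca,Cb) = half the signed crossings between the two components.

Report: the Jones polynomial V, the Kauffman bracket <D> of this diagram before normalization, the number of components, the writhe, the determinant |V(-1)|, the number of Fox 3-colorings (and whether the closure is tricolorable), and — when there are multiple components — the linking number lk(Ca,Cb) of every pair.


V(q) = q^-7 - 2q^-6 + 2q^-5 - 3q^-4 + 3q^-3 - 2q^-2 + 2q^-1
bracket: 2A^-8 - 2A^-4 + 3 - 3A^4 + 2A^8 - 2A^12 + A^16, w = -4
1 component, writhe -4, over 12 crossings
det 15, colorings 9 of 3^12 — tricolorable
observation: the word shrinks to σ1 σ2⁻¹ σ1⁻¹ σ1⁻¹ σ2⁻¹ σ1 σ2 σ1⁻¹ σ2⁻¹ σ2⁻¹ after cancelling


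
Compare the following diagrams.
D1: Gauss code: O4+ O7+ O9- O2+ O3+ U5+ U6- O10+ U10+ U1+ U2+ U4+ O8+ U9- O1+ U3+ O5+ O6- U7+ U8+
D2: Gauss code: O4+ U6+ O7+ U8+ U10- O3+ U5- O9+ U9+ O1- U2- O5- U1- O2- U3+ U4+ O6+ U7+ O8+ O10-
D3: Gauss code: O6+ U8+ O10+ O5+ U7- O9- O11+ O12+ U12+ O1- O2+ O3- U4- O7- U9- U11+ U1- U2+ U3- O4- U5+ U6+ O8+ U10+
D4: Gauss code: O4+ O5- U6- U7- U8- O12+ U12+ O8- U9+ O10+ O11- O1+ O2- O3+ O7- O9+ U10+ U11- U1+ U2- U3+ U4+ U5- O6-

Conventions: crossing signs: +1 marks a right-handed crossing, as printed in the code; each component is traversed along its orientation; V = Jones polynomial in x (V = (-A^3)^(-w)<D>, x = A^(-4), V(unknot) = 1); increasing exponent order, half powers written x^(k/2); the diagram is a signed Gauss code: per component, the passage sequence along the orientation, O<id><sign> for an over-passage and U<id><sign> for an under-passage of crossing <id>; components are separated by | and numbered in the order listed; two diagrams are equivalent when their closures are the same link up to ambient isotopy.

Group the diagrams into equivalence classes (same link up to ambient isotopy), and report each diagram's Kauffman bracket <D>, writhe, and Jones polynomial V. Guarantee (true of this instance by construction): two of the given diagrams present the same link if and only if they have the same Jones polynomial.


classes: {D1} | {D2, D3} | {D4}
V(D1) = x + x^3 - x^4  [10 crossings, <D> = -A^2 + A^6 + A^14, w = +6]
D2 (bracket -A^-6 + A^-2 - A^2 + 3A^6 - A^10 + A^14 - A^18; 10 crossings at w = +2): V = -x^-3 + x^-2 - x^-1 + 3 - x + x^2 - x^3
V(D3) = -x^-3 + x^-2 - x^-1 + 3 - x + x^2 - x^3  [12 crossings, <D> = -A^-6 + A^-2 - A^2 + 3A^6 - A^10 + A^14 - A^18, w = +2]
V(D4) = 1  (w 0, c 12, <D> = 1)
note: comparing 4 Jones polynomials yields 3 groups


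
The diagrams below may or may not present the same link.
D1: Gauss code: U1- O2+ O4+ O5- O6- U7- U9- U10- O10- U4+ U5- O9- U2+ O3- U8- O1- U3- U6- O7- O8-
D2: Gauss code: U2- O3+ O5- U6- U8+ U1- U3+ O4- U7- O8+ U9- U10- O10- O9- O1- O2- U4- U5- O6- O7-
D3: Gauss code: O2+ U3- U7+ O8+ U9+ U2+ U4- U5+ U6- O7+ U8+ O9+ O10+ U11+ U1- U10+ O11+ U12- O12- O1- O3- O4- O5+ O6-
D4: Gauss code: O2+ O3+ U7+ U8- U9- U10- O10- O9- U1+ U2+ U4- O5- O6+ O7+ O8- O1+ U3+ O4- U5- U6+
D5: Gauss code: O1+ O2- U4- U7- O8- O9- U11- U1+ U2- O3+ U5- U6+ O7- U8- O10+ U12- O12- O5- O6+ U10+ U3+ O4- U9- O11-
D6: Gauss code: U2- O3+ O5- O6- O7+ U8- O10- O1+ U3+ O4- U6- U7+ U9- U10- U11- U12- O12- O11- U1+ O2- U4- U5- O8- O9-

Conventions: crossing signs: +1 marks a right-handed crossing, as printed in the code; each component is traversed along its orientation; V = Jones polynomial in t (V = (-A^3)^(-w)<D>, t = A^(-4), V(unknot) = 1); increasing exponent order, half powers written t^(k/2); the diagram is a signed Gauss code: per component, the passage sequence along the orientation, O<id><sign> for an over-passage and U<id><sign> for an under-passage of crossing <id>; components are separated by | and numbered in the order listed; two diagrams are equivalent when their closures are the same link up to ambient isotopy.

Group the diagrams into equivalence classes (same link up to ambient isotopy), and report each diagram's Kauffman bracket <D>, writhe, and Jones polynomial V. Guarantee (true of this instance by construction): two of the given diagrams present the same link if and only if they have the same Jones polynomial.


classes: {D1, D2, D5, D6} | {D3} | {D4}
V(D1) = -t^-6 + t^-5 - t^-4 + 2t^-3 - t^-2 + t^-1  [10 crossings, <D> = A^-14 - A^-10 + 2A^-6 - A^-2 + A^2 - A^6, w = -6]
V(D2) = -t^-6 + t^-5 - t^-4 + 2t^-3 - t^-2 + t^-1  (w -6, c 10, <D> = A^-14 - A^-10 + 2A^-6 - A^-2 + A^2 - A^6)
D3 (bracket -A^-10 + A^-6 + A^2; 12 crossings at w = +2): V = t + t^3 - t^4
V(D4) = 1  (w 0, c 10, <D> = 1)
V(D5) = -t^-6 + t^-5 - t^-4 + 2t^-3 - t^-2 + t^-1  [12 crossings, <D> = A^-8 - A^-4 + 2 - A^4 + A^8 - A^12, w = -4]
V(D6) = -t^-6 + t^-5 - t^-4 + 2t^-3 - t^-2 + t^-1  [12 crossings, <D> = A^-14 - A^-10 + 2A^-6 - A^-2 + A^2 - A^6, w = -6]
note: comparing 6 Jones polynomials yields 3 groups


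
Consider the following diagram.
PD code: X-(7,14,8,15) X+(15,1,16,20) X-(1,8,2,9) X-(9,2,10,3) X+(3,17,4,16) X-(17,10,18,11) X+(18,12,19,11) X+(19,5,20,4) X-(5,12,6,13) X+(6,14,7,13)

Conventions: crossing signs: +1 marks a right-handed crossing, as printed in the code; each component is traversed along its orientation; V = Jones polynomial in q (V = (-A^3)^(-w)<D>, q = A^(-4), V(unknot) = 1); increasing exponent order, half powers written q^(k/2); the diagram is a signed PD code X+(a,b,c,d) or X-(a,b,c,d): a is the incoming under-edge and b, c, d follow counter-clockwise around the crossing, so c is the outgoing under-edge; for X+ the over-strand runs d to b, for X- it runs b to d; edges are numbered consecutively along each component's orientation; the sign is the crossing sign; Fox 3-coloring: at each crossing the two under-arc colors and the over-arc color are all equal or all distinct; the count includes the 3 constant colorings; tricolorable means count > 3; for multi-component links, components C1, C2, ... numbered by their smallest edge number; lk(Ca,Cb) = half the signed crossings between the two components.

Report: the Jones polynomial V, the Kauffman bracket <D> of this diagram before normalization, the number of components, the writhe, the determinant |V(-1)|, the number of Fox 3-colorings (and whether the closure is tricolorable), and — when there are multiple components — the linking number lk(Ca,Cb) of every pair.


Jones polynomial: V(q) = -q^-3 + 2q^-2 - 2q^-1 + 3 - 2q + 2q^2 - q^3
<D> = -A^-12 + 2A^-8 - 2A^-4 + 3 - 2A^4 + 2A^8 - A^12; writhe 0
components 1, writhe 0 (10 crossings)
3-colorings: 3 of 3^10, det 13 — not tricolorable
note: det 13 = |V(-1)|; not divisible by 3, so not tricolorable


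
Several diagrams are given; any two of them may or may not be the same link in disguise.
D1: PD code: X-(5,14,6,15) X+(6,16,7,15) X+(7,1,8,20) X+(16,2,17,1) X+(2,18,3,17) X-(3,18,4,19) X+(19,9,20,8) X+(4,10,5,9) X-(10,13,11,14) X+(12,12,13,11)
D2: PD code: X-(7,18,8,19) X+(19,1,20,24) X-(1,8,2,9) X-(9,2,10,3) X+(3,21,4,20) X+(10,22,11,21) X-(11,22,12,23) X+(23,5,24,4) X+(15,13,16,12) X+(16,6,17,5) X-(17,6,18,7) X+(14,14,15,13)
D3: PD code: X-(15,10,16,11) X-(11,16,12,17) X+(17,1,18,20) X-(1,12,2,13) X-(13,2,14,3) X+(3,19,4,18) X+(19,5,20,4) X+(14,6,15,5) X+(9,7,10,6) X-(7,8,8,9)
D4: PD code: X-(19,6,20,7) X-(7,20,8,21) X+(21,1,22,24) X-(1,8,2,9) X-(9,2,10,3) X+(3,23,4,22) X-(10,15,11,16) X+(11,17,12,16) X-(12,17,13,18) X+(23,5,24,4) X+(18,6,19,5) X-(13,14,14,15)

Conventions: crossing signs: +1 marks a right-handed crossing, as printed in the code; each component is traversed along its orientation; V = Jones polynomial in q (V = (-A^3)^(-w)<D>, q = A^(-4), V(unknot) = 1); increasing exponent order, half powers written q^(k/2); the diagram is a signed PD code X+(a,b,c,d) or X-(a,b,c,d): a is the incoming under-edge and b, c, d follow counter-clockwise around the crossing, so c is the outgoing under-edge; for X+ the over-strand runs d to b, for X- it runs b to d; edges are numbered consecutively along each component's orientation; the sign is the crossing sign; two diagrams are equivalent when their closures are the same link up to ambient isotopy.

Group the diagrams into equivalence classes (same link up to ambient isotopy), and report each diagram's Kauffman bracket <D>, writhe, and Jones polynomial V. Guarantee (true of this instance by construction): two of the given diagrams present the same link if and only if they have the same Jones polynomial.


grouping into links: {D1} | {D2, D3, D4}
V(D1) = q + q^3 - q^4  (w +4, c 10, <D> = -A^-4 + 1 + A^8)
D2 (bracket -A^-6 + 2A^-2 - 2A^2 + 3A^6 - 2A^10 + 2A^14 - A^18; 12 crossings at w = +2): V = -q^-3 + 2q^-2 - 2q^-1 + 3 - 2q + 2q^2 - q^3
D3 (bracket -A^-12 + 2A^-8 - 2A^-4 + 3 - 2A^4 + 2A^8 - A^12; 10 crossings at w = 0): V = -q^-3 + 2q^-2 - 2q^-1 + 3 - 2q + 2q^2 - q^3
V(D4) = -q^-3 + 2q^-2 - 2q^-1 + 3 - 2q + 2q^2 - q^3  [12 crossings, <D> = -A^-18 + 2A^-14 - 2A^-10 + 3A^-6 - 2A^-2 + 2A^2 - A^6, w = -2]
why: V(q) takes 2 values over 4 diagrams, fixing the grouping


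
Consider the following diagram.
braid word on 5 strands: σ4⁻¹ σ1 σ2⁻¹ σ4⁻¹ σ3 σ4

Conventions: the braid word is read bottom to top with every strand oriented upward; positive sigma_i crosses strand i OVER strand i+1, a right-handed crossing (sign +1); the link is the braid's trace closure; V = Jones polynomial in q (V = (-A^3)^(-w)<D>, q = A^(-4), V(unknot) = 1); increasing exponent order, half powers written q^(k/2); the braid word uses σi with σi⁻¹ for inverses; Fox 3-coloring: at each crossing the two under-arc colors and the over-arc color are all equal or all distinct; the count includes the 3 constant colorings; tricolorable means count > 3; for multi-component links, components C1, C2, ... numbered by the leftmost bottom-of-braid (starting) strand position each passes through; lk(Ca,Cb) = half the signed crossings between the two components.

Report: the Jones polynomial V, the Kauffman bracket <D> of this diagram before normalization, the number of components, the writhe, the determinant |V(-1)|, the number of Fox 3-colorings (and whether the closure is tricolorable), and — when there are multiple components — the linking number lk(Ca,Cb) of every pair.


Jones polynomial: V(q) = 1
<D> = 1; writhe 0
components 1, writhe 0 (6 crossings)
3-colorings: 3 of 3^6, det 1 — not tricolorable
note: w = 0 shifts under R1 moves; the (-A^3)^(0) factor cancels that in V


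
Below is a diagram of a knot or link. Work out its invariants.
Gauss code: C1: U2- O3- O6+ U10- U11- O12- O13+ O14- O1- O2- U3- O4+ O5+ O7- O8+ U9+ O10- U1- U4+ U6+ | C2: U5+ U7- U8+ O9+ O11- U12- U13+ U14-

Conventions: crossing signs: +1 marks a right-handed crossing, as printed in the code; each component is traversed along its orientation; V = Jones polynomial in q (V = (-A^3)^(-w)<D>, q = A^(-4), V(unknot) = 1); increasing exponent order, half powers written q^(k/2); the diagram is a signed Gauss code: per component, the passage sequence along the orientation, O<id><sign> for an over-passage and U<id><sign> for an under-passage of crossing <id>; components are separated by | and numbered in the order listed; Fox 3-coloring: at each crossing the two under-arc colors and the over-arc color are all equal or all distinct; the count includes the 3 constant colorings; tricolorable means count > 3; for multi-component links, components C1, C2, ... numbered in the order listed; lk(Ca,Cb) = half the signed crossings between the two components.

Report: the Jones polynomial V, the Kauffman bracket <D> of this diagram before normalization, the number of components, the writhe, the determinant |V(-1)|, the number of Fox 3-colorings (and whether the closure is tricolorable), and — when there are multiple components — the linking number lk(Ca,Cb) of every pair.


V = q^(-11/2) - q^(-9/2) + q^(-7/2) - 2q^(-5/2) + q^(-3/2) - 2q^(-1/2)
<D> = -2A^-4 + 1 - 2A^4 + A^8 - A^12 + A^16 (w = -2)
2 components over 14 crossings, w = -2
lk(C1,C2): 0
3 Fox colorings among 3^14, |V(-1)| = 8: not tricolorable
why: all 2 components of this link are unlinked algebraically


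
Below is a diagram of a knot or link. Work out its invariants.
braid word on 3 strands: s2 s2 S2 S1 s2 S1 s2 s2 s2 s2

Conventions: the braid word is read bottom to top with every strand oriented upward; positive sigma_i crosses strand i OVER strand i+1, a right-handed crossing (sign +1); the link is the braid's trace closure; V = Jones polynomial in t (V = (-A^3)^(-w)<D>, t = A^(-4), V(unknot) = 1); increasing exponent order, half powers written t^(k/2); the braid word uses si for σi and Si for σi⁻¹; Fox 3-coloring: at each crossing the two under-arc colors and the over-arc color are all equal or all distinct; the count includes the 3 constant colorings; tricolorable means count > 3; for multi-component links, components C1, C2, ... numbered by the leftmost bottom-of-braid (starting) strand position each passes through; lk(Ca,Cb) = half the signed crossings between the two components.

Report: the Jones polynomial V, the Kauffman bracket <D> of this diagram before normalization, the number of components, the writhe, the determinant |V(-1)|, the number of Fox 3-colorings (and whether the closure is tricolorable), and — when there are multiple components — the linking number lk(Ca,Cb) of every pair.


V(t) = 1 - t + 2t^2 - 2t^3 + 3t^4 - 3t^5 + 2t^6 - 2t^7 + t^8
bracket: A^-20 - 2A^-16 + 2A^-12 - 3A^-8 + 3A^-4 - 2 + 2A^4 - A^8 + A^12, w = +4
1 component, writhe +4, over 10 crossings
det 17, colorings 3 of 3^10 — not tricolorable
observation: the word shrinks to σ2 σ1⁻¹ σ2 σ1⁻¹ σ2 σ2 σ2 σ2 after cancelling


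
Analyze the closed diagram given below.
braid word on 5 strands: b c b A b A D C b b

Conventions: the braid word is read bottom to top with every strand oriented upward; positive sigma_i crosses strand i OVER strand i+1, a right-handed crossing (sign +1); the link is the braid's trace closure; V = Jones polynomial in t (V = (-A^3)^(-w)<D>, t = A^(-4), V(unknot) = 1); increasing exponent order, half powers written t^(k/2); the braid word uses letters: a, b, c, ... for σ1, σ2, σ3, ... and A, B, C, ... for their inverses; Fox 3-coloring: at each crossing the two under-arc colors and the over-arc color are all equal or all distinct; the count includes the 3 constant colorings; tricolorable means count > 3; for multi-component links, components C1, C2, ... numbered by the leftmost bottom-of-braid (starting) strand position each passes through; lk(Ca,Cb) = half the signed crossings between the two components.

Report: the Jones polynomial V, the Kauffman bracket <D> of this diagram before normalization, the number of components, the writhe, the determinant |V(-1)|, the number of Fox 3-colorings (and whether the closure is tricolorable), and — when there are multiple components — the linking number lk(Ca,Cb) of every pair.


V(t) = t^-1 - 1 + 2t - 3t^2 + 3t^3 - 2t^4 + 2t^5 - t^6
bracket: -A^-18 + 2A^-14 - 2A^-10 + 3A^-6 - 3A^-2 + 2A^2 - A^6 + A^10, w = +2
1 component, writhe +2, over 10 crossings
det 15, colorings 9 of 3^10 — tricolorable
observation: w = +2 (over 10 crossings) is diagram-only; (-A^3)^(-2) removes it from V


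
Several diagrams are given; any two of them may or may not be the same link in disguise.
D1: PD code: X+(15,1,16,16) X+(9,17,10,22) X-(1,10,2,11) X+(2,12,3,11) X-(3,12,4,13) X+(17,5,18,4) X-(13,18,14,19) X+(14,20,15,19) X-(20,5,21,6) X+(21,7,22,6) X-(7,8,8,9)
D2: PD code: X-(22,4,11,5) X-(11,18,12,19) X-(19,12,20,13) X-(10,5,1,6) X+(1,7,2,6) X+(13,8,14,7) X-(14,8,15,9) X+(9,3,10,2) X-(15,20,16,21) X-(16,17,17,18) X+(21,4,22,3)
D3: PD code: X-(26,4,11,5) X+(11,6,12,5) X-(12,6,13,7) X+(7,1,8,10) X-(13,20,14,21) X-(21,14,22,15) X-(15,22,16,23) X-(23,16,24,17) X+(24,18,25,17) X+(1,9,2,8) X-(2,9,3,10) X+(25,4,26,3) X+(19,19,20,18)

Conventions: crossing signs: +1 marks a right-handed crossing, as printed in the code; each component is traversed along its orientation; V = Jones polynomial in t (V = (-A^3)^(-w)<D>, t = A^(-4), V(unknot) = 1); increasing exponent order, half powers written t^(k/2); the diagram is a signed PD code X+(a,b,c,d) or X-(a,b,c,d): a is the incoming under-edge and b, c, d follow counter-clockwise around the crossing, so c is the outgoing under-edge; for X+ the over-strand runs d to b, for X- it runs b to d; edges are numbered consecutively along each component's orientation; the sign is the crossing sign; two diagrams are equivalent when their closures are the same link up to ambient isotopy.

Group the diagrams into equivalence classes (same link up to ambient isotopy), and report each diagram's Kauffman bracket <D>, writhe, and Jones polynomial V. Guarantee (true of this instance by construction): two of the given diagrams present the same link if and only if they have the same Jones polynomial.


equivalence classes: {D1} | {D2, D3}
D1 (bracket A^-7 + A; 11 crossings at w = +1): V = -t^(1/2) - t^(5/2)
V(D2) = t^(-9/2) - t^(-5/2) - t^(-3/2) - t^(-1/2)  (w -3, c 11, <D> = A^-7 + A^-3 + A - A^9)
V(D3) = t^(-9/2) - t^(-5/2) - t^(-3/2) - t^(-1/2)  (w -1, c 13, <D> = A^-1 + A^3 + A^7 - A^15)
observation: 2 classes among 3 diagrams; unequal V(t) rules out equality


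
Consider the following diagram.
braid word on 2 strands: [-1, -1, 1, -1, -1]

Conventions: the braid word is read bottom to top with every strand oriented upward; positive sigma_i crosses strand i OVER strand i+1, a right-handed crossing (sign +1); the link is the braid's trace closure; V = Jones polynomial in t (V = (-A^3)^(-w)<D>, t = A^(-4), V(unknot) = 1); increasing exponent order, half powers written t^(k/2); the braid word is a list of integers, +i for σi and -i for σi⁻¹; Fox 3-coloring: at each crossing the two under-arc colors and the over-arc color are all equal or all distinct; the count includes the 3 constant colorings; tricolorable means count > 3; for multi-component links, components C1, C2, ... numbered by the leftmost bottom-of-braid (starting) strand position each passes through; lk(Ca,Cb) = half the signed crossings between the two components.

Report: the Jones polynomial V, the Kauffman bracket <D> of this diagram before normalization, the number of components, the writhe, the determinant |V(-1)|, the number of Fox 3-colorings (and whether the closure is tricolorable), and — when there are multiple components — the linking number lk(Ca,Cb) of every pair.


Jones polynomial: V(t) = -t^-4 + t^-3 + t^-1
<D> = -A^-5 - A^3 + A^7; writhe -3
components 1, writhe -3 (5 crossings)
3-colorings: 9 of 3^5, det 3 — tricolorable
note: V spans 3 powers of t: at least 3 crossings in any diagram


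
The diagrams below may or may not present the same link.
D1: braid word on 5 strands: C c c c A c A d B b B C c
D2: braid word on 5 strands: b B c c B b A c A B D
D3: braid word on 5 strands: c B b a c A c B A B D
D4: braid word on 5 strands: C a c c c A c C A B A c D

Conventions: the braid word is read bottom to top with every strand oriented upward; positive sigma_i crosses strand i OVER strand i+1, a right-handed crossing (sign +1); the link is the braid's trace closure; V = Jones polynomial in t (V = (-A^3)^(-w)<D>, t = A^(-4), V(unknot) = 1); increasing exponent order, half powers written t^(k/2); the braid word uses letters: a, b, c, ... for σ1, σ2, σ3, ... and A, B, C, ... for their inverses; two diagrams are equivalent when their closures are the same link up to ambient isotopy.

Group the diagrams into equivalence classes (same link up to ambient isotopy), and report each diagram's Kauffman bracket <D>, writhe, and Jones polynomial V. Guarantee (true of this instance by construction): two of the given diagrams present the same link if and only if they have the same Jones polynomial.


grouping into links: {D1, D2, D3, D4}
V(D1) = -t^(-3/2) - 2t^(1/2) + t^(3/2) - t^(5/2) + t^(7/2)  (w +1, c 13, <D> = -A^-11 + A^-7 - A^-3 + 2A + A^9)
D2 (bracket -A^-17 + A^-13 - A^-9 + 2A^-5 + A^3; 11 crossings at w = -1): V = -t^(-3/2) - 2t^(1/2) + t^(3/2) - t^(5/2) + t^(7/2)
V(D3) = -t^(-3/2) - 2t^(1/2) + t^(3/2) - t^(5/2) + t^(7/2)  [11 crossings, <D> = -A^-17 + A^-13 - A^-9 + 2A^-5 + A^3, w = -1]
V(D4) = -t^(-3/2) - 2t^(1/2) + t^(3/2) - t^(5/2) + t^(7/2)  (w -1, c 13, <D> = -A^-17 + A^-13 - A^-9 + 2A^-5 + A^3)
why: one V(t) for all 4 diagrams — one class (guaranteed)


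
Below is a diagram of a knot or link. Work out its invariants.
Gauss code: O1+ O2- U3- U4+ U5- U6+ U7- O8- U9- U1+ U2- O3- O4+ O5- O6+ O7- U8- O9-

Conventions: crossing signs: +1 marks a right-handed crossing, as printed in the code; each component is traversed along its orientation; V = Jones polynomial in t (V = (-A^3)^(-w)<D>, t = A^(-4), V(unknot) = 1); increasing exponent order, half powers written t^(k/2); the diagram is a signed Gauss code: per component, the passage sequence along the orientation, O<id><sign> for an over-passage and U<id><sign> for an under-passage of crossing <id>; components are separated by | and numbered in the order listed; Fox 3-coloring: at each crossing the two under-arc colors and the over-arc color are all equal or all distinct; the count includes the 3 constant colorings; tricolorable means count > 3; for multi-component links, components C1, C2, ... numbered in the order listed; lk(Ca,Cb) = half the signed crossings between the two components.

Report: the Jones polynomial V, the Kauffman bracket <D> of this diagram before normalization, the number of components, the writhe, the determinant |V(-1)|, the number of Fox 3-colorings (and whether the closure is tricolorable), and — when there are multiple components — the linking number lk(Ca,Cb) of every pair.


V(t) = -t^-4 + t^-3 + t^-1
bracket: -A^-5 - A^3 + A^7, w = -3
1 component, writhe -3, over 9 crossings
det 3, colorings 9 of 3^9 — tricolorable
observation: det 3 = |V(-1)|; divisible by 3, so tricolorable


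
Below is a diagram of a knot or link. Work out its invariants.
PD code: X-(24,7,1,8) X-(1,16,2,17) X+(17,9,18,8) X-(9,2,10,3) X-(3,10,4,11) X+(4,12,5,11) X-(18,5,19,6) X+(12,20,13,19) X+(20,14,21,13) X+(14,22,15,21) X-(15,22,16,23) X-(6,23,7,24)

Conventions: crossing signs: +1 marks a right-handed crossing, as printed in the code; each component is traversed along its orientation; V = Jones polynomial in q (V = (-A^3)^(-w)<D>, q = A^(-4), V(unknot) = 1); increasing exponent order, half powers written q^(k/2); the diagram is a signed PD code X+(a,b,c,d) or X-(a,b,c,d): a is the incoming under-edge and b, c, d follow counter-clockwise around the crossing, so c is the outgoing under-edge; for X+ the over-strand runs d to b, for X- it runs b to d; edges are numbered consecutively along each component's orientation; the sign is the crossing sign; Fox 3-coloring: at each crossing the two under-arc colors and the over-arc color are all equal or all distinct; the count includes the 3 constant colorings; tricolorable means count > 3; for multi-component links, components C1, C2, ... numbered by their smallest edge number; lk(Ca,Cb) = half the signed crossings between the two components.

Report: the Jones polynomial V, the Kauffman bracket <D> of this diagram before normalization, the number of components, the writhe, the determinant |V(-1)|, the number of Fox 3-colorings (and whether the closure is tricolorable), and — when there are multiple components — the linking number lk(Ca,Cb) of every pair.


Jones polynomial: V(q) = -q^-5 + q^-4 - q^-3 + 2q^-2 - q^-1 + 2 - q
<D> = -A^-10 + 2A^-6 - A^-2 + 2A^2 - A^6 + A^10 - A^14; writhe -2
components 1, writhe -2 (12 crossings)
3-colorings: 9 of 3^12, det 9 — tricolorable
note: w = -2 (over 12 crossings) is diagram-only; (-A^3)^(2) removes it from V


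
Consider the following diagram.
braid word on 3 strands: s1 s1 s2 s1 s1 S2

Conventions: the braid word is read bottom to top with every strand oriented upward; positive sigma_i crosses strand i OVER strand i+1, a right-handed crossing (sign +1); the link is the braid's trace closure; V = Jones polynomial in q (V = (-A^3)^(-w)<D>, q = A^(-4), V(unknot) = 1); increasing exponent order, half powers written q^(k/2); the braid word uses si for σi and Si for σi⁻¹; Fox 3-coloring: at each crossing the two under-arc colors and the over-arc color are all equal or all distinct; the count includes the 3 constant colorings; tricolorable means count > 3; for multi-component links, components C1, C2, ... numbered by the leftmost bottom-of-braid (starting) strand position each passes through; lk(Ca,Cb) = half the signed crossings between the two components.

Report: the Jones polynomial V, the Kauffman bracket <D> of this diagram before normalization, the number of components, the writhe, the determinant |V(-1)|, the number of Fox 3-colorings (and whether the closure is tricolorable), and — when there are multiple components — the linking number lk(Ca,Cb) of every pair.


Jones polynomial: V(q) = q + 2q^3 + q^5
<D> = A^-8 + 2 + A^8; writhe +4
components 3, writhe +4 (6 crossings)
linking number lk(C1,C2) = +1
lk(C1,C3): +1
lk(C2,C3) = 0
3-colorings: 3 of 3^6, det 4 — not tricolorable
note: det 4 = |V(-1)|; not divisible by 3, so not tricolorable


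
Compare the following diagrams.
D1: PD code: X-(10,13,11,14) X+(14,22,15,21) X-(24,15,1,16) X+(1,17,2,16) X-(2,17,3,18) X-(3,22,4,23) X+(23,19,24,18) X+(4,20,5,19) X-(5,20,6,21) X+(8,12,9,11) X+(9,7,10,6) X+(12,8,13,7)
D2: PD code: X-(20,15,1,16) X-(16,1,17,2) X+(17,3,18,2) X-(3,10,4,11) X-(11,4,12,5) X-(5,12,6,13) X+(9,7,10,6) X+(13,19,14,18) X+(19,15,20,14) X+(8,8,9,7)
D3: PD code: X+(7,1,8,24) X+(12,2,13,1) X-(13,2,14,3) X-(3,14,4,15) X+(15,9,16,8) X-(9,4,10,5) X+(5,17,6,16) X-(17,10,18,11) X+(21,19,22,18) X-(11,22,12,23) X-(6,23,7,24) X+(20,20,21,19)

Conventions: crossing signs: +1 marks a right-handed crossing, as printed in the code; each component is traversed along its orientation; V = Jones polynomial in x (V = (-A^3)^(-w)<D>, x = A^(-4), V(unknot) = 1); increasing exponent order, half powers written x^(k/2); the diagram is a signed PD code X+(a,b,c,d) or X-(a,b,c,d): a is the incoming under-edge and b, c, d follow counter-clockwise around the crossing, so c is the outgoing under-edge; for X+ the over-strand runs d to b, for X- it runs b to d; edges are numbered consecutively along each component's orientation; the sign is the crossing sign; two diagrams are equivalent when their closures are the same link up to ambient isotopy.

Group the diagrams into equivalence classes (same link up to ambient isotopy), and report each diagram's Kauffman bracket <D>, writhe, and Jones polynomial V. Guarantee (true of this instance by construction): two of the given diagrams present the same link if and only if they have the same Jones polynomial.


equivalence classes: {D1} | {D2} | {D3}
D1 (bracket A^6; 12 crossings at w = +2): V = 1
V(D2) = -x^-4 + x^-3 + x^-1  [10 crossings, <D> = A^4 + A^12 - A^16, w = 0]
V(D3) = x^-5 - 2x^-4 + 2x^-3 - 2x^-2 + 2x^-1 - 1 + x  [12 crossings, <D> = A^-4 - 1 + 2A^4 - 2A^8 + 2A^12 - 2A^16 + A^20, w = 0]
key observation: 3 values of V(x) split the 3 diagrams


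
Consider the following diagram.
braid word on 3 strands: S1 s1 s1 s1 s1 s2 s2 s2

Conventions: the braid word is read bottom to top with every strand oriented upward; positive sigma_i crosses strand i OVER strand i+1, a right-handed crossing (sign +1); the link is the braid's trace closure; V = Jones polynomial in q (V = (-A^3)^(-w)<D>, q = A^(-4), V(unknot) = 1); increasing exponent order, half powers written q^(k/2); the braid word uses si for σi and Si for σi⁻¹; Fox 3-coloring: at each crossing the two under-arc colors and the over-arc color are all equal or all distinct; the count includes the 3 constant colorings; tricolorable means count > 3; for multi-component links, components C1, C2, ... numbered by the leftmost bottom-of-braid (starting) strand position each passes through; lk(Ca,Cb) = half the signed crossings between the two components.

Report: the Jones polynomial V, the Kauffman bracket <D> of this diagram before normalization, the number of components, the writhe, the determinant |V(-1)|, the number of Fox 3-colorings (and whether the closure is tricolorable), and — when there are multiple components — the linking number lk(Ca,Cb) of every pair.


V(q) = q^2 + 2q^4 - 2q^5 + q^6 - 2q^7 + q^8
bracket: A^-14 - 2A^-10 + A^-6 - 2A^-2 + 2A^2 + A^10, w = +6
1 component, writhe +6, over 8 crossings
det 9, colorings 27 of 3^8 — tricolorable
observation: w = +6 (over 8 crossings) is diagram-only; (-A^3)^(-6) removes it from V


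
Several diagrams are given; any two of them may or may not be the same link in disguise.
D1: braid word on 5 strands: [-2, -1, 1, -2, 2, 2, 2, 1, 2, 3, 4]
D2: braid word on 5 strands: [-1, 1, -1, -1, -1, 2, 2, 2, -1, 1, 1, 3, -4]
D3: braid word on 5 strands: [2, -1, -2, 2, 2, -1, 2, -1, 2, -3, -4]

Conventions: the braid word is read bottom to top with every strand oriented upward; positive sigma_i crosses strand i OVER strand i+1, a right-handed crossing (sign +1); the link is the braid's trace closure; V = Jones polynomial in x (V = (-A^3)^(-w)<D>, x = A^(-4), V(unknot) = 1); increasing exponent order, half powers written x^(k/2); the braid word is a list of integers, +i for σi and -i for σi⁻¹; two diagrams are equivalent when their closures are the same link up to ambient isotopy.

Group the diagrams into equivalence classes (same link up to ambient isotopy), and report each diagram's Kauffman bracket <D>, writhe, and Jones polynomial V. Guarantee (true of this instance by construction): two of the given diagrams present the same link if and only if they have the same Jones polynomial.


equivalence classes: {D1} | {D2} | {D3}
D1 (bracket A^5 + A^13; 11 crossings at w = +5): V = -x^(1/2) - x^(5/2)
V(D2) = -x^(-3/2) - 2x^(1/2) + x^(3/2) - x^(5/2) + x^(7/2)  (w +1, c 13, <D> = -A^-11 + A^-7 - A^-3 + 2A + A^9)
V(D3) = x^(-5/2) - 3x^(-3/2) + 3x^(-1/2) - 5x^(1/2) + 4x^(3/2) - 4x^(5/2) + 3x^(7/2) - x^(9/2)  [11 crossings, <D> = A^-21 - 3A^-17 + 4A^-13 - 4A^-9 + 5A^-5 - 3A^-1 + 3A^3 - A^7, w = -1]
key observation: 3 classes among 3 diagrams; unequal V(x) rules out equality


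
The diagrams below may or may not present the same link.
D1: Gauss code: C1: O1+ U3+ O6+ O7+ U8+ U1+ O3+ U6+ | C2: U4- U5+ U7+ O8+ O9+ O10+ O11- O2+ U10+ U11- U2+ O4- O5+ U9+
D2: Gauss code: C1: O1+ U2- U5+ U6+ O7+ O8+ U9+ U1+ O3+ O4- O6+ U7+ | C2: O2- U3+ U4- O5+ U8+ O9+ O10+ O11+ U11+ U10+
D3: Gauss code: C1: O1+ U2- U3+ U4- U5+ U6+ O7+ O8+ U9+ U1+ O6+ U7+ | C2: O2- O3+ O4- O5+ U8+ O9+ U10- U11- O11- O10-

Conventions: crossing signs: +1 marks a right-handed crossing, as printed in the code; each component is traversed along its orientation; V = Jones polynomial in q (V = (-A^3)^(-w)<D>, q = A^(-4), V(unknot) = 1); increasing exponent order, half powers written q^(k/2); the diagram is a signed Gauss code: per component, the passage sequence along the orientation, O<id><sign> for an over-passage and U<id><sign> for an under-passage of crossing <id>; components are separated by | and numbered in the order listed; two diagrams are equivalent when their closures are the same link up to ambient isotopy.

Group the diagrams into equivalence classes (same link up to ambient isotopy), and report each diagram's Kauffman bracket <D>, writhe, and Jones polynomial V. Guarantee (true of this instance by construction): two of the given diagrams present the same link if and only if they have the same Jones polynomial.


grouping into links: {D1, D2, D3}
V(D1) = -q^(3/2) - 2q^(7/2) + q^(9/2) - q^(11/2) + q^(13/2)  (w +7, c 11, <D> = -A^-5 + A^-1 - A^3 + 2A^7 + A^15)
V(D2) = -q^(3/2) - 2q^(7/2) + q^(9/2) - q^(11/2) + q^(13/2)  [11 crossings, <D> = -A^-5 + A^-1 - A^3 + 2A^7 + A^15, w = +7]
D3 (bracket -A^-17 + A^-13 - A^-9 + 2A^-5 + A^3; 11 crossings at w = +3): V = -q^(3/2) - 2q^(7/2) + q^(9/2) - q^(11/2) + q^(13/2)
why: one V(q) for all 3 diagrams — one class (guaranteed)


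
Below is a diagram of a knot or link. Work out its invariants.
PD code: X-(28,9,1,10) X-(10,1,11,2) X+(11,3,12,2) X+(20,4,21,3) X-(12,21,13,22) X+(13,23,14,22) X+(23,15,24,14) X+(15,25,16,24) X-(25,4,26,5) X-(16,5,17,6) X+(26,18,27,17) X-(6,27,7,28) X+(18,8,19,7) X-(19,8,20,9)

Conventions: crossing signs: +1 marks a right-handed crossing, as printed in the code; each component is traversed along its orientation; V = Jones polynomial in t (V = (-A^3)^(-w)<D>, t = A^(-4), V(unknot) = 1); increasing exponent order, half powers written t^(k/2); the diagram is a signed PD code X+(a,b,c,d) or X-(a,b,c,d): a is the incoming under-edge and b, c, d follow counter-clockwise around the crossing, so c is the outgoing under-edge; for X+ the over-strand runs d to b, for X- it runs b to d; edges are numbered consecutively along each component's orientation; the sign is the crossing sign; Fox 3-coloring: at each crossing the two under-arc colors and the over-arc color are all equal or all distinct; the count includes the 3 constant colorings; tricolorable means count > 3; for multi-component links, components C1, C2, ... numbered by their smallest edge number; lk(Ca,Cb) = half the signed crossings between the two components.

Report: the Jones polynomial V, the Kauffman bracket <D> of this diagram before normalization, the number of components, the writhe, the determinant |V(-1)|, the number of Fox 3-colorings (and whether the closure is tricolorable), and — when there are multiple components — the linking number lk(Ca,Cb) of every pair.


V(t) = -t^-3 + t^-2 - t^-1 + 3 - t + t^2 - t^3
bracket: -A^-12 + A^-8 - A^-4 + 3 - A^4 + A^8 - A^12, w = 0
1 component, writhe 0, over 14 crossings
det 9, colorings 27 of 3^14 — tricolorable
observation: V spans 6 powers of t: at least 6 crossings in any diagram


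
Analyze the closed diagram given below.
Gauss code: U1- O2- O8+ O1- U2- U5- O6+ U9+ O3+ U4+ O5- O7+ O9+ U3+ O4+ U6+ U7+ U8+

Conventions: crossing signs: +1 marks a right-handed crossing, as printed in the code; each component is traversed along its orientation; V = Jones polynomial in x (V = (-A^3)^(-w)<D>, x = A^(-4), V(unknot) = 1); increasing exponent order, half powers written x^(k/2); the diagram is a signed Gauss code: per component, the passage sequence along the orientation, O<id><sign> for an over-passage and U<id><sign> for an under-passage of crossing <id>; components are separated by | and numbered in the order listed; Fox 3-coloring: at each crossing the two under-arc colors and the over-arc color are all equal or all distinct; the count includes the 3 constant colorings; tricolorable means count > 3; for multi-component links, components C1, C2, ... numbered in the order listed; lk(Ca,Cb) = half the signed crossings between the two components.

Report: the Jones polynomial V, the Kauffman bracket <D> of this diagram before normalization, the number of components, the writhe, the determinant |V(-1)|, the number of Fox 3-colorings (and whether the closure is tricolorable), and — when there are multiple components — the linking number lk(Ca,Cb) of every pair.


V = x + x^3 - x^4
<D> = A^-7 - A^-3 - A^5 (w = +3)
1 component over 9 crossings, w = +3
9 Fox colorings among 3^9, |V(-1)| = 3: tricolorable
why: w = +3 (over 9 crossings) is diagram-only; (-A^3)^(-3) removes it from V


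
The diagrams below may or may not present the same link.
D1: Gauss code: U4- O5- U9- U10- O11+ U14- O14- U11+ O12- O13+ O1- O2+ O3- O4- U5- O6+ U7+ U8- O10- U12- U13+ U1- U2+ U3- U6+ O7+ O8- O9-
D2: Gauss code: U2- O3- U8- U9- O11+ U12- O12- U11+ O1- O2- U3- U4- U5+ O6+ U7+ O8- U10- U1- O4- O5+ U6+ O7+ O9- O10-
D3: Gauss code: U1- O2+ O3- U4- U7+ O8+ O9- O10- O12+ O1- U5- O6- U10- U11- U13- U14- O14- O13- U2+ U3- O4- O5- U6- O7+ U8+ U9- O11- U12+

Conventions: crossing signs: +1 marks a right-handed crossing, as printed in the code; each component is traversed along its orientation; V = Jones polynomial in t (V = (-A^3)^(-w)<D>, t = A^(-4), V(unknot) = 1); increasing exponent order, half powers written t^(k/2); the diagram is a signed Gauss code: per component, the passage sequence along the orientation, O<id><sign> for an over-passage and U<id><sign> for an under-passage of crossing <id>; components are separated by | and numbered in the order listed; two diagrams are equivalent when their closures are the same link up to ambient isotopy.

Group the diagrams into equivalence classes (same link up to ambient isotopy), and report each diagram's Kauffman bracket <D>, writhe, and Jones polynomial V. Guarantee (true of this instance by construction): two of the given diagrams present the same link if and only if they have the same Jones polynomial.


equivalence classes: {D1, D2, D3}
D1 (bracket A^-8 - A^-4 + 2 - A^4 + A^8 - A^12; 14 crossings at w = -4): V = -t^-6 + t^-5 - t^-4 + 2t^-3 - t^-2 + t^-1
D2 (bracket A^-8 - A^-4 + 2 - A^4 + A^8 - A^12; 12 crossings at w = -4): V = -t^-6 + t^-5 - t^-4 + 2t^-3 - t^-2 + t^-1
V(D3) = -t^-6 + t^-5 - t^-4 + 2t^-3 - t^-2 + t^-1  (w -6, c 14, <D> = A^-14 - A^-10 + 2A^-6 - A^-2 + A^2 - A^6)
observation: one V(t) for all 3 diagrams — one class (guaranteed)


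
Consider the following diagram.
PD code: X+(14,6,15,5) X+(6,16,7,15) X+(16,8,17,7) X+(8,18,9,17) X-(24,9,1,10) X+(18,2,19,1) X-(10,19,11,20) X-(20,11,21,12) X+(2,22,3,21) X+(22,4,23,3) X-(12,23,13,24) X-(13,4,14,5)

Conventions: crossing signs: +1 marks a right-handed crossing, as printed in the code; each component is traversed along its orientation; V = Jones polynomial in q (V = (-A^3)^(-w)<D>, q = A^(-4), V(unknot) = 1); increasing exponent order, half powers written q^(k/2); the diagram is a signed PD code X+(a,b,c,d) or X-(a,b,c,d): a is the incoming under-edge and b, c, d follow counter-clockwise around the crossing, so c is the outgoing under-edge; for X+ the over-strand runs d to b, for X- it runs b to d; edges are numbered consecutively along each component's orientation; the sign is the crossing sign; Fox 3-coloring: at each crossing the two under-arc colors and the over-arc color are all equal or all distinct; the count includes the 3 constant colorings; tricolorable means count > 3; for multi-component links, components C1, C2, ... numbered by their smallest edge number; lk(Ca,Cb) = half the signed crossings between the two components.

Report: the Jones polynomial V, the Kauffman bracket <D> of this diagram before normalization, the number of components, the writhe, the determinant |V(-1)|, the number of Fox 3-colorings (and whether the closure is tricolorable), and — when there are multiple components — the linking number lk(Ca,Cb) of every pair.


V = q^-3 - 3q^-2 + 6q^-1 - 8 + 11q - 12q^2 + 11q^3 - 9q^4 + 6q^5 - 3q^6 + q^7
<D> = A^-22 - 3A^-18 + 6A^-14 - 9A^-10 + 11A^-6 - 12A^-2 + 11A^2 - 8A^6 + 6A^10 - 3A^14 + A^18 (w = +2)
1 component over 12 crossings, w = +2
3 Fox colorings among 3^12, |V(-1)| = 71: not tricolorable
why: det 71 = |V(-1)|; not divisible by 3, so not tricolorable


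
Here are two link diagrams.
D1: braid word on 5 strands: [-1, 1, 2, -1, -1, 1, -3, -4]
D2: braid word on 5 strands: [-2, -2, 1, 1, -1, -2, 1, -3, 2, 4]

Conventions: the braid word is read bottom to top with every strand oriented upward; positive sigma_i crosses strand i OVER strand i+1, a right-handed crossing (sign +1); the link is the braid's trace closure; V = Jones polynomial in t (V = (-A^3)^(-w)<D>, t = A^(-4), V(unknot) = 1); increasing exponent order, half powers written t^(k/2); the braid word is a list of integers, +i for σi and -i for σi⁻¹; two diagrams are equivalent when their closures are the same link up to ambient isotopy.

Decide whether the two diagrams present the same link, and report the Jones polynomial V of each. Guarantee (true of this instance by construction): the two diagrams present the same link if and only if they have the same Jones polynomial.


same link: no
V(D1) = 1  [8 crossings, <D> = A^-6, w = -2]
V(D2) = t^-2 - t^-1 + 1 - t + t^2  (w 0, c 10, <D> = A^-8 - A^-4 + 1 - A^4 + A^8)
note: comparing 2 Jones polynomials yields 2 groups
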